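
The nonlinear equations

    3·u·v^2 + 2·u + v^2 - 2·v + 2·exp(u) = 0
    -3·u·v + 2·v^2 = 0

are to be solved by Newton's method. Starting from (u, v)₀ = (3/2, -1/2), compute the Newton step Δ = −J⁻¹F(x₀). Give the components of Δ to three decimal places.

(-1.118, 0.165)

At (3/2, -1/2): F = (14.33838, 2.750).
Jacobian J = [[3·v^2 + 2·exp(u) + 2, 6·u·v + 2·v - 2], [-3·v, -3·u + 4·v]].
At the point, J = [[11.71338, -7.500], [1.500, -6.500]] (det J = -64.88696).
Solving J·Δ = −F gives Δ = (-1.118, 0.165).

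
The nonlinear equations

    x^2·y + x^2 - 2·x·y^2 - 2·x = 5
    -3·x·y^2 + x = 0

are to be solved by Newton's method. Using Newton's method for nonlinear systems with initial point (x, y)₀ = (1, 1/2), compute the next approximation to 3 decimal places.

(15.600, 1.800)

At (1, 1/2): F = (-6.000, 0.250).
Jacobian J = [[2·x·y + 2·x - 2·y^2 - 2, x^2 - 4·x·y], [-3·y^2 + 1, -6·x·y]].
At the point, J = [[0.500, -1.000], [0.250, -3.000]] (det J = -1.250).
Solving J·Δ = −F gives Δ = (14.600, 1.300).
Then the next iterate is (x, y)₁ = (15.600, 1.800).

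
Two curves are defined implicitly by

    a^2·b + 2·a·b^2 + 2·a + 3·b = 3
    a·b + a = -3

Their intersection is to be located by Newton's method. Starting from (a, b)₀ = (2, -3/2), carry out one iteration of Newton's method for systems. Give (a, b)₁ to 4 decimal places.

(8.0000, -1.0000)

At (2, -3/2): F = (-0.5000, 2.0000).
Jacobian J = [[2·a·b + 2·b^2 + 2, a^2 + 4·a·b + 3], [b + 1, a]].
At the point, J = [[0.5000, -5.0000], [-0.5000, 2.0000]] (det J = -1.5000).
Solving J·Δ = −F gives Δ = (6.0000, 0.5000).
Then the next iterate is (a, b)₁ = (8.0000, -1.0000).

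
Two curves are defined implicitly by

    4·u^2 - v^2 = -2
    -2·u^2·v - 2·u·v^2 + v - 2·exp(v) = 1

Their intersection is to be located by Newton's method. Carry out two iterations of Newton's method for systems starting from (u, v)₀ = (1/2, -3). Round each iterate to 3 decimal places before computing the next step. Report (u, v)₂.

(-0.433, -1.242)

At (1/2, -3): F = (-6.000, -11.59957).
Jacobian J = [[8·u, -2·v], [-4·u·v - 2·v^2, -2·u^2 - 4·u·v - 2·exp(v) + 1]].
At the point, J = [[4.000, 6.000], [-12.000, 6.40043]] (det J = 97.60170).
Solving J·Δ = −F gives Δ = (-0.320, 1.213).
Then the next iterate is (u, v)₁ = (0.180, -1.787).
Round to (0.180, -1.787) and repeat: F = (-1.06377, -4.15574), J = [[1.440, 3.574], [-5.10010, 1.88692]].
Δ = (-0.613, 0.545), so (u, v)₂ = (-0.433, -1.242).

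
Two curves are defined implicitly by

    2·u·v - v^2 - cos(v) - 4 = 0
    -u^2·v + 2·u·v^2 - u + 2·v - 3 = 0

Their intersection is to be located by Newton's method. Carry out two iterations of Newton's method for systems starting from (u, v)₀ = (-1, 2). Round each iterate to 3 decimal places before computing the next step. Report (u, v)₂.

(-2.621, -1.003)

At (-1, 2): F = (-11.58385, -8.000).
Jacobian J = [[2·v, 2·u - 2·v + sin(v)], [-2·u·v + 2·v^2 - 1, -u^2 + 4·u·v + 2]].
At the point, J = [[4.000, -5.09070], [11.000, -7.000]] (det J = 27.99773).
Solving J·Δ = −F gives Δ = (-1.442, -3.408).
Then the next iterate is (u, v)₁ = (-2.442, -1.408).
Round to (-2.442, -1.408) and repeat: F = (0.73213, -4.65994), J = [[-2.816, -3.05478], [-3.91174, 9.78998]].
Δ = (-0.179, 0.405), so (u, v)₂ = (-2.621, -1.003).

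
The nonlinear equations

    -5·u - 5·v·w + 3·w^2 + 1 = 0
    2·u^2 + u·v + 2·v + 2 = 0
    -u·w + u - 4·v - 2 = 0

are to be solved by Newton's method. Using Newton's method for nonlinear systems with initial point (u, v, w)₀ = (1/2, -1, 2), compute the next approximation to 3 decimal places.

At (1/2, -1, 2): F = (20.500, 0.000, 1.500).
Jacobian J = [[-5, -5·w, -5·v + 6·w], [4·u + v, u + 2, 0], [-w + 1, -4, -u]].
At the point, J = [[-5.000, -10.000, 17.000], [1.000, 2.500, 0.000], [-1.000, -4.000, -0.500]] (det J = -24.250).
Solving J·Δ = −F gives Δ = (-3.686, 1.474, -1.423).
Then the next iterate is (u, v, w)₁ = (-3.186, 0.474, 0.577).

(-3.186, 0.474, 0.577)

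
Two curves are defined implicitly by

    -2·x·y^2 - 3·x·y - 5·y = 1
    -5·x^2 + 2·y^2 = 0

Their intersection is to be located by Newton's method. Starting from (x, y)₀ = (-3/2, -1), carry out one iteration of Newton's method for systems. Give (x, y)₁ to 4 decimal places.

(-0.7500, -0.5000)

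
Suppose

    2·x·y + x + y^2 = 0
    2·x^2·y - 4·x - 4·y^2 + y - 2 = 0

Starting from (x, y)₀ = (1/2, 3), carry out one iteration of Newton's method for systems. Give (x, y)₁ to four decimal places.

(0.3090, 1.4052)

At (1/2, 3): F = (12.5000, -35.5000).
Jacobian J = [[2·y + 1, 2·x + 2·y], [4·x·y - 4, 2·x^2 - 8·y + 1]].
At the point, J = [[7.0000, 7.0000], [2.0000, -22.5000]] (det J = -171.5000).
Solving J·Δ = −F gives Δ = (-0.1910, -1.5948).
Then the next iterate is (x, y)₁ = (0.3090, 1.4052).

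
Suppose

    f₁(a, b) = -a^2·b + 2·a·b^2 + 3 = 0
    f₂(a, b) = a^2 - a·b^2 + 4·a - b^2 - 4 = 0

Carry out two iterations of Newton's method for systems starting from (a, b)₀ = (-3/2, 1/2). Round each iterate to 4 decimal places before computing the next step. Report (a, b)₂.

(5.7555, 2.9808)

At (-3/2, 1/2): F = (1.1250, -7.6250).
Jacobian J = [[-2·a·b + 2·b^2, -a^2 + 4·a·b], [2·a - b^2 + 4, -2·a·b - 2·b]].
At the point, J = [[2.0000, -5.2500], [0.7500, 0.5000]] (det J = 4.9375).
Solving J·Δ = −F gives Δ = (7.9937, 3.2595).
Then the next iterate is (a, b)₁ = (6.4937, 3.7595).
Round to (6.4937, 3.7595) and repeat: F = (28.030716, -41.771819), J = [[-20.558450, 55.484121], [2.853560, -56.345130]].
Δ = (-0.7382, -0.7787), so (a, b)₂ = (5.7555, 2.9808).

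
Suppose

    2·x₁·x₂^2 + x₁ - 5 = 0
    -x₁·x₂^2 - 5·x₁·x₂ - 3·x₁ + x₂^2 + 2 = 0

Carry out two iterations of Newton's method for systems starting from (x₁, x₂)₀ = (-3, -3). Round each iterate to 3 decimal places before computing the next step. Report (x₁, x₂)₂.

(-0.779, -0.994)

At (-3, -3): F = (-62.000, 2.000).
Jacobian J = [[2·x₂^2 + 1, 4·x₁·x₂], [-x₂^2 - 5·x₂ - 3, -2·x₁·x₂ - 5·x₁ + 2·x₂]].
At the point, J = [[19.000, 36.000], [3.000, -9.000]] (det J = -279.000).
Solving J·Δ = −F gives Δ = (1.742, 0.803).
Then the next iterate is (x₁, x₂)₁ = (-1.258, -2.197).
Round to (-1.258, -2.197) and repeat: F = (-18.40225, 2.85380), J = [[10.65362, 11.05530], [3.15819, -3.63165]].
Δ = (0.479, 1.203), so (x₁, x₂)₂ = (-0.779, -0.994).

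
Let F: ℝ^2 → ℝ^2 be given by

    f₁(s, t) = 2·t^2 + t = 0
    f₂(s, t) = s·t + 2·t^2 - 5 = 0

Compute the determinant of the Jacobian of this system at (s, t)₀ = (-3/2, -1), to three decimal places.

-3.000

J = [[0, 4·t + 1], [t, s + 4·t]].
At the point, J = [[0.000, -3.000], [-1.000, -5.500]].
det J = -3.000.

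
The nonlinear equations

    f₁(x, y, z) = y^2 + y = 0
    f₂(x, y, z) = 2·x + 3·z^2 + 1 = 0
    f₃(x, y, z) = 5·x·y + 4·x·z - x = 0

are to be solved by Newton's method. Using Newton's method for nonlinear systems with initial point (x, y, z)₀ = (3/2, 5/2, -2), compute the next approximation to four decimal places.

At (3/2, 5/2, -2): F = (8.7500, 16.0000, 5.2500).
Jacobian J = [[0, 2·y + 1, 0], [2, 0, 6·z], [5·y + 4·z - 1, 5·x, 4·x]].
At the point, J = [[0.0000, 6.0000, 0.0000], [2.0000, 0.0000, -12.0000], [3.5000, 7.5000, 6.0000]] (det J = -324.0000).
Solving J·Δ = −F gives Δ = (-0.5139, -1.4583, 1.2477).
Then the next iterate is (x, y, z)₁ = (0.9861, 1.0417, -0.7523).

(0.9861, 1.0417, -0.7523)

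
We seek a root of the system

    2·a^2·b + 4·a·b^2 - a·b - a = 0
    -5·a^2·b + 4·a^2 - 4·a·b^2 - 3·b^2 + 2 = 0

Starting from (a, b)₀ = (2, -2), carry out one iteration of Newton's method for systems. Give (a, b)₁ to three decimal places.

(1.252, -1.336)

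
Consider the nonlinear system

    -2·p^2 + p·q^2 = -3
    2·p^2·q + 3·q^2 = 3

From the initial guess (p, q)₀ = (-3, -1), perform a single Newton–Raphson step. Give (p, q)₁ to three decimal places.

At (-3, -1): F = (-18.000, -18.000).
Jacobian J = [[-4·p + q^2, 2·p·q], [4·p·q, 2·p^2 + 6·q]].
At the point, J = [[13.000, 6.000], [12.000, 12.000]] (det J = 84.000).
Solving J·Δ = −F gives Δ = (1.286, 0.214).
Then the next iterate is (p, q)₁ = (-1.714, -0.786).

(-1.714, -0.786)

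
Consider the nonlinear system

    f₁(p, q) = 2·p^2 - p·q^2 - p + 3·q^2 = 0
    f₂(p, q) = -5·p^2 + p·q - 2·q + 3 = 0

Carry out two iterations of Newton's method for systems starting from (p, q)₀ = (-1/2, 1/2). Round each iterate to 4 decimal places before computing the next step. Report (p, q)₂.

(-0.7787, 0.0800)

At (-1/2, 1/2): F = (1.8750, 0.5000).
Jacobian J = [[4·p - q^2 - 1, -2·p·q + 6·q], [-10·p + q, p - 2]].
At the point, J = [[-3.2500, 3.5000], [5.5000, -2.5000]] (det J = -11.1250).
Solving J·Δ = −F gives Δ = (-0.5787, -1.0730).
Then the next iterate is (p, q)₁ = (-1.0787, -0.5730).
Round to (-1.0787, -0.5730) and repeat: F = (4.745043, -1.053873), J = [[-5.643129, -4.674190], [10.2140, -3.0787]].
Δ = (0.3000, 0.6530), so (p, q)₂ = (-0.7787, 0.0800).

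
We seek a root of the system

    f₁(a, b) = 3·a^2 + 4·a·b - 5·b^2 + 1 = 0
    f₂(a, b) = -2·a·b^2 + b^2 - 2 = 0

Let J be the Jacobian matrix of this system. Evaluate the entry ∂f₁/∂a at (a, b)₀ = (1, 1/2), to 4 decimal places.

8.0000

∂f₁/∂a = 6·a + 4·b.
At (1, 1/2) this is 8.0000.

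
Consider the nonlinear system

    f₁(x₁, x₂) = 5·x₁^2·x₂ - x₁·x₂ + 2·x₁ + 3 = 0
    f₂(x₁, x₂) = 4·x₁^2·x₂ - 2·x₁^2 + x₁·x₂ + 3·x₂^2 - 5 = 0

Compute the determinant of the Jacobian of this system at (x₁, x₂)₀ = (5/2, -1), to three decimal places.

J = [[10·x₁·x₂ - x₂ + 2, 5·x₁^2 - x₁], [8·x₁·x₂ - 4·x₁ + x₂, 4·x₁^2 + x₁ + 6·x₂]].
At the point, J = [[-22.000, 28.750], [-31.000, 21.500]].
det J = 418.250.

418.250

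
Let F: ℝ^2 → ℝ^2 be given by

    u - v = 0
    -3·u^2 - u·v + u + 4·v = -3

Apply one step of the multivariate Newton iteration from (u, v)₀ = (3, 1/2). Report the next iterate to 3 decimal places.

(1.909, 1.909)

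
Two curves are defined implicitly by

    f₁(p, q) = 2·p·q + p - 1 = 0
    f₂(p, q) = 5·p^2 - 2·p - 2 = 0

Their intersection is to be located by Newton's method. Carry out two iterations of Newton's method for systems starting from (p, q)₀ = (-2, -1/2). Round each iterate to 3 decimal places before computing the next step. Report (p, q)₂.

At (-2, -1/2): F = (-1.000, 22.000).
Jacobian J = [[2·q + 1, 2·p], [10·p - 2, 0]].
At the point, J = [[0.000, -4.000], [-22.000, 0.000]] (det J = -88.000).
Solving J·Δ = −F gives Δ = (1.000, -0.250).
Then the next iterate is (p, q)₁ = (-1.000, -0.750).
Round to (-1.000, -0.750) and repeat: F = (-0.500, 5.000), J = [[-0.500, -2.000], [-12.000, 0.000]].
Δ = (0.417, -0.354), so (p, q)₂ = (-0.583, -1.104).

(-0.583, -1.104)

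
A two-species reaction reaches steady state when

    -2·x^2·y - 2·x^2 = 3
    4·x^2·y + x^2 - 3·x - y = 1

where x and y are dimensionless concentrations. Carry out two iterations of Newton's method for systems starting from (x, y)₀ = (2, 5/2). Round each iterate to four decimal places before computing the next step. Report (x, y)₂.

(1.9280, -12.1469)

At (2, 5/2): F = (-31.0000, 34.5000).
Jacobian J = [[-4·x·y - 4·x, -2·x^2], [8·x·y + 2·x - 3, 4·x^2 - 1]].
At the point, J = [[-28.0000, -8.0000], [41.0000, 15.0000]] (det J = -92.0000).
Solving J·Δ = −F gives Δ = (-2.0543, 3.3152).
Then the next iterate is (x, y)₁ = (-0.0543, 5.8152).
Round to (-0.0543, 5.8152) and repeat: F = (-3.040189, -6.580767), J = [[1.480261, -0.005897], [-5.634723, -0.988206]].
Δ = (1.9823, -17.9621), so (x, y)₂ = (1.9280, -12.1469).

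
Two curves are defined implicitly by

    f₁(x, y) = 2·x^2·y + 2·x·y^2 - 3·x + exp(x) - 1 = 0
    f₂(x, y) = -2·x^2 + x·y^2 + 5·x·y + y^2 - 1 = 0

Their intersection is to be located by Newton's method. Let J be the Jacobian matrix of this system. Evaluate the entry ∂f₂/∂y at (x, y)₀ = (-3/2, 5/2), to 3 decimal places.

-10.000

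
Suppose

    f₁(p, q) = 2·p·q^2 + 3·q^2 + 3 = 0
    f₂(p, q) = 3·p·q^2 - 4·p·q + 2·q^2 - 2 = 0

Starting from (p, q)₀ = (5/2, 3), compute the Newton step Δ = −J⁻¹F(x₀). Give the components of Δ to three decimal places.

At (5/2, 3): F = (75.000, 53.500).
Jacobian J = [[2·q^2, 4·p·q + 6·q], [3·q^2 - 4·q, 6·p·q - 4·p + 4·q]].
At the point, J = [[18.000, 48.000], [15.000, 47.000]] (det J = 126.000).
Solving J·Δ = −F gives Δ = (-7.595, 1.286).

(-7.595, 1.286)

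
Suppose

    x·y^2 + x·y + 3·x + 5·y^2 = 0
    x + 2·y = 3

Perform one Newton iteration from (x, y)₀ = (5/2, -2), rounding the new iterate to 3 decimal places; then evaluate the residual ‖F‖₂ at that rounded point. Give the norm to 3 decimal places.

At (5/2, -2): F = (32.500, -4.500).
Jacobian J = [[y^2 + y + 3, 2·x·y + x + 10·y], [1, 2]].
At the point, J = [[5.000, -27.500], [1.000, 2.000]] (det J = 37.500).
Solving J·Δ = −F gives Δ = (1.567, 1.467).
Then the next iterate is (x, y)₁ = (4.067, -0.533).
Re-evaluating at (4.067, -0.533): F = (12.60912, 0.001), so ‖F‖₂ = 12.609.

12.609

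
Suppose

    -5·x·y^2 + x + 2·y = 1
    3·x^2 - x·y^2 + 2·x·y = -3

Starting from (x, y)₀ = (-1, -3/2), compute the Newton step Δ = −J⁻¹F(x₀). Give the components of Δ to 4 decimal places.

At (-1, -3/2): F = (6.2500, 11.2500).
Jacobian J = [[-5·y^2 + 1, -10·x·y + 2], [6·x - y^2 + 2·y, -2·x·y + 2·x]].
At the point, J = [[-10.2500, -13.0000], [-11.2500, -5.0000]] (det J = -95.0000).
Solving J·Δ = −F gives Δ = (1.2105, -0.4737).

(1.2105, -0.4737)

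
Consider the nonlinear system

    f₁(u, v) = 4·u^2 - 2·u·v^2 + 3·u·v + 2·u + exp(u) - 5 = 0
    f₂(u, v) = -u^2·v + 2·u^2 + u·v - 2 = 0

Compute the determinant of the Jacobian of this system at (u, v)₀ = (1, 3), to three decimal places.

J = [[8·u - 2·v^2 + 3·v + exp(u) + 2, -4·u·v + 3·u], [-2·u·v + 4·u + v, -u^2 + u]].
At the point, J = [[3.71828, -9.000], [1.000, 0.000]].
det J = 9.000.

9.000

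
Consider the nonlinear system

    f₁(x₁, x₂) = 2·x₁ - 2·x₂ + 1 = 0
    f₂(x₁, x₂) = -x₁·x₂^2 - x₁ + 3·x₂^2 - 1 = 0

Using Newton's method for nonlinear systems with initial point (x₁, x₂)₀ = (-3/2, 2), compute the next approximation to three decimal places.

At (-3/2, 2): F = (-6.000, 18.500).
Jacobian J = [[2, -2], [-x₂^2 - 1, -2·x₁·x₂ + 6·x₂]].
At the point, J = [[2.000, -2.000], [-5.000, 18.000]] (det J = 26.000).
Solving J·Δ = −F gives Δ = (2.731, -0.269).
Then the next iterate is (x₁, x₂)₁ = (1.231, 1.731).

(1.231, 1.731)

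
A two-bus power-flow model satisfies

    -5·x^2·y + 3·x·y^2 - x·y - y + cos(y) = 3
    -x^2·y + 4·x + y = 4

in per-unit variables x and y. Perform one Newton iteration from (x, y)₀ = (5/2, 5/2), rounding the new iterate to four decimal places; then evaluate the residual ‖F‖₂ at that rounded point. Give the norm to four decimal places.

10.0509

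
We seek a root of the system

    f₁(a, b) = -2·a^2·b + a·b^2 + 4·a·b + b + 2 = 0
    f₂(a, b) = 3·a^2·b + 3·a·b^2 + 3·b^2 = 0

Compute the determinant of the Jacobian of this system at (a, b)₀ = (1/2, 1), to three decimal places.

8.250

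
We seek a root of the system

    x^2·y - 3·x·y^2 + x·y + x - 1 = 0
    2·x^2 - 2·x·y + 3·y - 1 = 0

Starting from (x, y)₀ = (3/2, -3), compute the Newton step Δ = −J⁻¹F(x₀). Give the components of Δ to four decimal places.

(-0.2917, 1.3062)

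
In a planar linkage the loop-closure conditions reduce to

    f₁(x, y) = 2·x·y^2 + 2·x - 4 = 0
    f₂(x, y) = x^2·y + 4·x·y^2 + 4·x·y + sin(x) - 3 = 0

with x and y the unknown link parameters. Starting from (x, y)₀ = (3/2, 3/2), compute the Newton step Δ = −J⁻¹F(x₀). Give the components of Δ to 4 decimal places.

(-11.5964, 7.7363)

At (3/2, 3/2): F = (5.7500, 23.872495).
Jacobian J = [[2·y^2 + 2, 4·x·y], [2·x·y + 4·y^2 + 4·y + cos(x), x^2 + 8·x·y + 4·x]].
At the point, J = [[6.5000, 9.0000], [19.570737, 26.2500]] (det J = -5.511635).
Solving J·Δ = −F gives Δ = (-11.5964, 7.7363).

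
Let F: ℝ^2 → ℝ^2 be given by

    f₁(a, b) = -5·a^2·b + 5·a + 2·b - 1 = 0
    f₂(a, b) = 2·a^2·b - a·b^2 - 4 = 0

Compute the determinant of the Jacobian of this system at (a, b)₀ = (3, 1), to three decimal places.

173.000

J = [[-10·a·b + 5, -5·a^2 + 2], [4·a·b - b^2, 2·a^2 - 2·a·b]].
At the point, J = [[-25.000, -43.000], [11.000, 12.000]].
det J = 173.000.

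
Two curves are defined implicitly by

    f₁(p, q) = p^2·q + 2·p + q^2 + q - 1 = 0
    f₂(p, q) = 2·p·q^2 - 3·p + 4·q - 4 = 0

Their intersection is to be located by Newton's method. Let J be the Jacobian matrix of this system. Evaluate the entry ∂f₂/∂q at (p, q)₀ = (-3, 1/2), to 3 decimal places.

∂f₂/∂q = 4·p·q + 4.
At (-3, 1/2) this is -2.000.

-2.000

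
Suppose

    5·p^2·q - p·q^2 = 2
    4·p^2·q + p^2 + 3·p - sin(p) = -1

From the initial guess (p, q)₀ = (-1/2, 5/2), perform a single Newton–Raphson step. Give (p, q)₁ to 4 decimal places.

At (-1/2, 5/2): F = (4.2500, 2.729426).
Jacobian J = [[10·p·q - q^2, 5·p^2 - 2·p·q], [8·p·q + 2·p - cos(p) + 3, 4·p^2]].
At the point, J = [[-18.7500, 3.7500], [-8.877583, 1.0000]] (det J = 14.540935).
Solving J·Δ = −F gives Δ = (0.4116, 0.9248).
Then the next iterate is (p, q)₁ = (-0.0884, 3.4248).

(-0.0884, 3.4248)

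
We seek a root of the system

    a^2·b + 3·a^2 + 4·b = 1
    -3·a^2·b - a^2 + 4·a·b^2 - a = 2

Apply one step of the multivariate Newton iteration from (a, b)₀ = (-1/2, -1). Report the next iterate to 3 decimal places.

(-0.674, -0.023)

At (-1/2, -1): F = (-4.500, -3.000).
Jacobian J = [[2·a·b + 6·a, a^2 + 4], [-6·a·b - 2·a + 4·b^2 - 1, -3·a^2 + 8·a·b]].
At the point, J = [[-2.000, 4.250], [1.000, 3.250]] (det J = -10.750).
Solving J·Δ = −F gives Δ = (-0.174, 0.977).
Then the next iterate is (a, b)₁ = (-0.674, -0.023).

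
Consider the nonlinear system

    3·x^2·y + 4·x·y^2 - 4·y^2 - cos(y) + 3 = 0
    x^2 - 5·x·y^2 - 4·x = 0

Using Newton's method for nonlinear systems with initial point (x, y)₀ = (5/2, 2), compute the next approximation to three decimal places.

(1.889, 1.157)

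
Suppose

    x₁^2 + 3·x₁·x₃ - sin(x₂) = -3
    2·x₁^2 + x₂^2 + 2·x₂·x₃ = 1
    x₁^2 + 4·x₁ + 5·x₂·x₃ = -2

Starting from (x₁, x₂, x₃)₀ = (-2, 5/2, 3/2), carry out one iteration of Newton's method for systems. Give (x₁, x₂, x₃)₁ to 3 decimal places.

(-1.082, 1.159, 0.964)

At (-2, 5/2, 3/2): F = (-2.59847, 20.750, 16.750).
Jacobian J = [[2·x₁ + 3·x₃, -cos(x₂), 3·x₁], [4·x₁, 2·x₂ + 2·x₃, 2·x₂], [2·x₁ + 4, 5·x₃, 5·x₂]].
At the point, J = [[0.500, 0.80114, -6.000], [-8.000, 8.000, 5.000], [0.000, 7.500, 12.500]] (det J = 471.36436).
Solving J·Δ = −F gives Δ = (0.918, -1.341, -0.536).
Then the next iterate is (x₁, x₂, x₃)₁ = (-1.082, 1.159, 0.964).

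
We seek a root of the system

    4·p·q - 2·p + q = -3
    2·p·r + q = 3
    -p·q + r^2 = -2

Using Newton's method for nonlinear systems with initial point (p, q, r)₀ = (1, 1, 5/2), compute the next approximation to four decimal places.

(1.3264, -0.3306, 0.8492)

At (1, 1, 5/2): F = (6.0000, 3.0000, 7.2500).
Jacobian J = [[4·q - 2, 4·p + 1, 0], [2·r, 1, 2·p], [-q, -p, 2·r]].
At the point, J = [[2.0000, 5.0000, 0.0000], [5.0000, 1.0000, 2.0000], [-1.0000, -1.0000, 5.0000]] (det J = -121.0000).
Solving J·Δ = −F gives Δ = (0.3264, -1.3306, -1.6508).
Then the next iterate is (p, q, r)₁ = (1.3264, -0.3306, 0.8492).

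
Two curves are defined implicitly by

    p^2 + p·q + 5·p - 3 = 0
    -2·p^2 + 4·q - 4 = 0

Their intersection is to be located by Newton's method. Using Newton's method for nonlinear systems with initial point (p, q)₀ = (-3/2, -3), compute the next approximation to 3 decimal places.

(7.650, -11.600)

At (-3/2, -3): F = (-3.750, -20.500).
Jacobian J = [[2·p + q + 5, p], [-4·p, 4]].
At the point, J = [[-1.000, -1.500], [6.000, 4.000]] (det J = 5.000).
Solving J·Δ = −F gives Δ = (9.150, -8.600).
Then the next iterate is (p, q)₁ = (7.650, -11.600).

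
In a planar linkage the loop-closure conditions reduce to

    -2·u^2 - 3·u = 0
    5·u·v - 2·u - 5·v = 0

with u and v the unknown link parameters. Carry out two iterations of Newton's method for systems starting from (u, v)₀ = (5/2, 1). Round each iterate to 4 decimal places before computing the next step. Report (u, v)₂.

At (5/2, 1): F = (-20.0000, 2.5000).
Jacobian J = [[-4·u - 3, 0], [5·v - 2, 5·u - 5]].
At the point, J = [[-13.0000, 0.0000], [3.0000, 7.5000]] (det J = -97.5000).
Solving J·Δ = −F gives Δ = (-1.5385, 0.2821).
Then the next iterate is (u, v)₁ = (0.9615, 1.2821).
Round to (0.9615, 1.2821) and repeat: F = (-4.733465, -2.169804), J = [[-6.8460, 0.0000], [4.4105, -0.1925]].
Δ = (-0.6914, -27.1133), so (u, v)₂ = (0.2701, -25.8312).

(0.2701, -25.8312)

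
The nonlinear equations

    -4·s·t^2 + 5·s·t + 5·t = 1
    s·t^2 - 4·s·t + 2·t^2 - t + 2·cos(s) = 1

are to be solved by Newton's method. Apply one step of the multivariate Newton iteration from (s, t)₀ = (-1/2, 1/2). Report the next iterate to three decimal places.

At (-1/2, 1/2): F = (0.750, 1.63017).
Jacobian J = [[-4·t^2 + 5·t, -8·s·t + 5·s + 5], [t^2 - 4·t - 2·sin(s), 2·s·t - 4·s + 4·t - 1]].
At the point, J = [[1.500, 4.500], [-0.79115, 2.500]] (det J = 7.31017).
Solving J·Δ = −F gives Δ = (0.747, -0.416).
Then the next iterate is (s, t)₁ = (0.247, 0.084).

(0.247, 0.084)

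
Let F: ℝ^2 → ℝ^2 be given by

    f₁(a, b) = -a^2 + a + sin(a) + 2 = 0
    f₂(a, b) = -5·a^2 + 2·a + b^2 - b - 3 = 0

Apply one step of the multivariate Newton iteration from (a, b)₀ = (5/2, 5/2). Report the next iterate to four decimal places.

At (5/2, 5/2): F = (-1.151528, -25.5000).
Jacobian J = [[-2·a + cos(a) + 1, 0], [-10·a + 2, 2·b - 1]].
At the point, J = [[-4.801144, 0.0000], [-23.0000, 4.0000]] (det J = -19.204574).
Solving J·Δ = −F gives Δ = (-0.2398, 4.9959).
Then the next iterate is (a, b)₁ = (2.2602, 7.4959).

(2.2602, 7.4959)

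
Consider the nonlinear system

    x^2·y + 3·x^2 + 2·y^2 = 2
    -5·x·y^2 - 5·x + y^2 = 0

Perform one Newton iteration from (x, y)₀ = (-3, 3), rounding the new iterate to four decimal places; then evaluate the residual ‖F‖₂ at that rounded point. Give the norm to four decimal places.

At (-3, 3): F = (70.0000, 159.0000).
Jacobian J = [[2·x·y + 6·x, x^2 + 4·y], [-5·y^2 - 5, -10·x·y + 2·y]].
At the point, J = [[-36.0000, 21.0000], [-50.0000, 96.0000]] (det J = -2406.0000).
Solving J·Δ = −F gives Δ = (1.4052, -0.9244).
Then the next iterate is (x, y)₁ = (-1.5948, 2.0756).
Re-evaluating at (-1.5948, 2.0756): F = (19.525446, 46.635027), so ‖F‖₂ = 50.5576.

50.5576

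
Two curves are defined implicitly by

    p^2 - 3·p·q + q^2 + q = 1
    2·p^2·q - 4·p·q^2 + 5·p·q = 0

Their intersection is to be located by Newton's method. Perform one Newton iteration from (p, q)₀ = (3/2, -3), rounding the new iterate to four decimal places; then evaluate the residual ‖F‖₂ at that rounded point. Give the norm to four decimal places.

At (3/2, -3): F = (20.7500, -90.0000).
Jacobian J = [[2·p - 3·q, -3·p + 2·q + 1], [4·p·q - 4·q^2 + 5·q, 2·p^2 - 8·p·q + 5·p]].
At the point, J = [[12.0000, -9.5000], [-69.0000, 48.0000]] (det J = -79.5000).
Solving J·Δ = −F gives Δ = (1.7736, 4.4245).
Then the next iterate is (p, q)₁ = (3.2736, 1.4245).
Re-evaluating at (3.2736, 1.4245): F = (-0.819572, 27.276242), so ‖F‖₂ = 27.2886.

27.2886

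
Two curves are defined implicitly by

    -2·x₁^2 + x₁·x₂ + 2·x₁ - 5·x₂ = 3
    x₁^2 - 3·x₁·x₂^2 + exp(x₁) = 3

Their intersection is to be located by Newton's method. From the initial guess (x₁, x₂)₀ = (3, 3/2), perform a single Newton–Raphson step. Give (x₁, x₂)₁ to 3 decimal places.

(1.144, 0.387)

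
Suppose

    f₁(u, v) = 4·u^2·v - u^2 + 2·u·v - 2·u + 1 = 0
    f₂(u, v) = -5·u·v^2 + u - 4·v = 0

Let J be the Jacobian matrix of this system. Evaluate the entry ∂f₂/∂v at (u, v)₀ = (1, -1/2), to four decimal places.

1.0000

∂f₂/∂v = -10·u·v - 4.
At (1, -1/2) this is 1.0000.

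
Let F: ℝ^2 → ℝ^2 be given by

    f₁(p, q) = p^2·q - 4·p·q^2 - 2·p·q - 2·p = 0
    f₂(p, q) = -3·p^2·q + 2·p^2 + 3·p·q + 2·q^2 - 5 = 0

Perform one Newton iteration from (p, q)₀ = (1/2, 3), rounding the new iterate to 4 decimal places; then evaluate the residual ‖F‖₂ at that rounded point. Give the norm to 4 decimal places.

At (1/2, 3): F = (-21.2500, 15.7500).
Jacobian J = [[2·p·q - 4·q^2 - 2·q - 2, p^2 - 8·p·q - 2·p], [-6·p·q + 4·p + 3·q, -3·p^2 + 3·p + 4·q]].
At the point, J = [[-41.0000, -12.7500], [2.0000, 12.7500]] (det J = -497.2500).
Solving J·Δ = −F gives Δ = (-0.1410, -1.2132).
Then the next iterate is (p, q)₁ = (0.3590, 1.7868).
Re-evaluating at (0.3590, 1.7868): F = (-6.355289, 2.876600), so ‖F‖₂ = 6.9760.

6.9760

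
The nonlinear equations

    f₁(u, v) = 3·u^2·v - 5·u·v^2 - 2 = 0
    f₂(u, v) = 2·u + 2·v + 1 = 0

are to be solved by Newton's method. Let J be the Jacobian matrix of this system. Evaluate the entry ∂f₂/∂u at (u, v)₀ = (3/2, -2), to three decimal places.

2.000

∂f₂/∂u = 2.
At (3/2, -2) this is 2.000.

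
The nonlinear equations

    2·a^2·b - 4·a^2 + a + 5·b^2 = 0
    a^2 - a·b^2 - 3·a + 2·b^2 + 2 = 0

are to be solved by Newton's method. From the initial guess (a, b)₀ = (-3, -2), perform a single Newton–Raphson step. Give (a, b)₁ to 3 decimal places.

(-1.827, -0.762)

At (-3, -2): F = (-55.000, 40.000).
Jacobian J = [[4·a·b - 8·a + 1, 2·a^2 + 10·b], [2·a - b^2 - 3, -2·a·b + 4·b]].
At the point, J = [[49.000, -2.000], [-13.000, -20.000]] (det J = -1006.000).
Solving J·Δ = −F gives Δ = (1.173, 1.238).
Then the next iterate is (a, b)₁ = (-1.827, -0.762).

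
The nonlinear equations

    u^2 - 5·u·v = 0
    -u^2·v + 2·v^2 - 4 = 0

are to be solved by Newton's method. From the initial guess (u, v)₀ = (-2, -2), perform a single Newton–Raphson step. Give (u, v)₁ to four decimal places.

At (-2, -2): F = (-16.0000, 12.0000).
Jacobian J = [[2·u - 5·v, -5·u], [-2·u·v, -u^2 + 4·v]].
At the point, J = [[6.0000, 10.0000], [-8.0000, -12.0000]] (det J = 8.0000).
Solving J·Δ = −F gives Δ = (-9.0000, 7.0000).
Then the next iterate is (u, v)₁ = (-11.0000, 5.0000).

(-11.0000, 5.0000)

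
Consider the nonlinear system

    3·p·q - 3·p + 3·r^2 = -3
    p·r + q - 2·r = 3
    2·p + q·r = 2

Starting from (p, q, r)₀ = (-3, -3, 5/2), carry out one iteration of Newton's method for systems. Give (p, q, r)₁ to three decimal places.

(-6.986, 0.365, -2.520)

At (-3, -3, 5/2): F = (57.750, -18.500, -15.500).
Jacobian J = [[3·q - 3, 3·p, 6·r], [r, 1, p - 2], [2, r, q]].
At the point, J = [[-12.000, -9.000, 15.000], [2.500, 1.000, -5.000], [2.000, 2.500, -3.000]] (det J = -27.750).
Solving J·Δ = −F gives Δ = (-3.986, 3.365, -5.020).
Then the next iterate is (p, q, r)₁ = (-6.986, 0.365, -2.520).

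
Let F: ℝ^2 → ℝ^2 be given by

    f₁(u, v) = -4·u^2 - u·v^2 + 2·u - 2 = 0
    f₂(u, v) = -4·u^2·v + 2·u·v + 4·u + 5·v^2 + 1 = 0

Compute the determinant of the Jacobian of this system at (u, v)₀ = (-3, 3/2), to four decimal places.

-1028.2500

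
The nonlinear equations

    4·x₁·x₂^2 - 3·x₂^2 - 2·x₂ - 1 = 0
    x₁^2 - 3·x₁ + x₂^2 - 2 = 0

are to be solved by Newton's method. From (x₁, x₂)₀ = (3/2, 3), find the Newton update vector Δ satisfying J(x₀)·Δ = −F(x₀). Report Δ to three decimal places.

(-0.204, -0.792)

At (3/2, 3): F = (20.000, 4.750).
Jacobian J = [[4·x₂^2, 8·x₁·x₂ - 6·x₂ - 2], [2·x₁ - 3, 2·x₂]].
At the point, J = [[36.000, 16.000], [0.000, 6.000]] (det J = 216.000).
Solving J·Δ = −F gives Δ = (-0.204, -0.792).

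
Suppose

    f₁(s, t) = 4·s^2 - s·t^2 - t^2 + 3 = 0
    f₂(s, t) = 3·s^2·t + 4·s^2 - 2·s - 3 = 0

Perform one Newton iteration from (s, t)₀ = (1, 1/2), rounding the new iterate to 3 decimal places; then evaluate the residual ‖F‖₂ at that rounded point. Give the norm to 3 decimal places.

1.889

At (1, 1/2): F = (6.500, 0.500).
Jacobian J = [[8·s - t^2, -2·s·t - 2·t], [6·s·t + 8·s - 2, 3·s^2]].
At the point, J = [[7.750, -2.000], [9.000, 3.000]] (det J = 41.250).
Solving J·Δ = −F gives Δ = (-0.497, 1.324).
Then the next iterate is (s, t)₁ = (0.503, 1.824).
Re-evaluating at (0.503, 1.824): F = (-0.98841, -1.60950), so ‖F‖₂ = 1.889.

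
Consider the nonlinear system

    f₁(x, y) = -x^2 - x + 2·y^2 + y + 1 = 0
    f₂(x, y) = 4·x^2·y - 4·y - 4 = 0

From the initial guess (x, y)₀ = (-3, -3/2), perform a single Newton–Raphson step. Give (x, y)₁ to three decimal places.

At (-3, -3/2): F = (-2.000, -52.000).
Jacobian J = [[-2·x - 1, 4·y + 1], [8·x·y, 4·x^2 - 4]].
At the point, J = [[5.000, -5.000], [36.000, 32.000]] (det J = 340.000).
Solving J·Δ = −F gives Δ = (0.953, 0.553).
Then the next iterate is (x, y)₁ = (-2.047, -0.947).

(-2.047, -0.947)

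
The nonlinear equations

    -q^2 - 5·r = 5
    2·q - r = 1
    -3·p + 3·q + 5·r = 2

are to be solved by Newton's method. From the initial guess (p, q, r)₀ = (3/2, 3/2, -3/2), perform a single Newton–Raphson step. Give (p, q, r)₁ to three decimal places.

(-1.583, 0.173, -0.654)

At (3/2, 3/2, -3/2): F = (0.250, 3.500, -9.500).
Jacobian J = [[0, -2·q, -5], [0, 2, -1], [-3, 3, 5]].
At the point, J = [[0.000, -3.000, -5.000], [0.000, 2.000, -1.000], [-3.000, 3.000, 5.000]] (det J = -39.000).
Solving J·Δ = −F gives Δ = (-3.083, -1.327, 0.846).
Then the next iterate is (p, q, r)₁ = (-1.583, 0.173, -0.654).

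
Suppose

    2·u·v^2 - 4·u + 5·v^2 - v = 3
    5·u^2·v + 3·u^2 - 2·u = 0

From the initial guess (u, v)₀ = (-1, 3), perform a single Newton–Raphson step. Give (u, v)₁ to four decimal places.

(-0.6997, 1.2821)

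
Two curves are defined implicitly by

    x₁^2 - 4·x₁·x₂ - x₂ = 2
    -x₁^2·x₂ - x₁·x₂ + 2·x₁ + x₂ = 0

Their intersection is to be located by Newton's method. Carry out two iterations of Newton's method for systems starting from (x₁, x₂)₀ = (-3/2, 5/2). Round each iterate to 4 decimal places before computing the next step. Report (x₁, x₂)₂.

At (-3/2, 5/2): F = (12.7500, -2.3750).
Jacobian J = [[2·x₁ - 4·x₂, -4·x₁ - 1], [-2·x₁·x₂ - x₂ + 2, -x₁^2 - x₁ + 1]].
At the point, J = [[-13.0000, 5.0000], [7.0000, 0.2500]] (det J = -38.2500).
Solving J·Δ = −F gives Δ = (0.3938, -1.5261).
Then the next iterate is (x₁, x₂)₁ = (-1.1062, 0.9739).
Round to (-1.1062, 0.9739) and repeat: F = (2.559091, -1.352912), J = [[-6.1080, 3.4248], [3.180756, 0.882522]].
Δ = (0.4232, 0.0076), so (x₁, x₂)₂ = (-0.6830, 0.9815).

(-0.6830, 0.9815)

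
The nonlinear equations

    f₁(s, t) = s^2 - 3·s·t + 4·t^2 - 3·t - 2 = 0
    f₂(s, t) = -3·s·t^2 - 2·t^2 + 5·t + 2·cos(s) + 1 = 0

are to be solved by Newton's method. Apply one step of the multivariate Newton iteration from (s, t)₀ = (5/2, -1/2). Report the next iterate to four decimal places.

At (5/2, -1/2): F = (10.5000, -5.477287).
Jacobian J = [[2·s - 3·t, -3·s + 8·t - 3], [-3·t^2 - 2·sin(s), -6·s·t - 4·t + 5]].
At the point, J = [[6.5000, -14.5000], [-1.946944, 14.5000]] (det J = 66.019308).
Solving J·Δ = −F gives Δ = (-1.1032, 0.2296).
Then the next iterate is (s, t)₁ = (1.3968, -0.2704).

(1.3968, -0.2704)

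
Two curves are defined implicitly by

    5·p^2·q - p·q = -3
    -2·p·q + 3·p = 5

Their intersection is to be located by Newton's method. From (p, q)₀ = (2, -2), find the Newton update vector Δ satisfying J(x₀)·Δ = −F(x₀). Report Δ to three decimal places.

(1.154, 4.269)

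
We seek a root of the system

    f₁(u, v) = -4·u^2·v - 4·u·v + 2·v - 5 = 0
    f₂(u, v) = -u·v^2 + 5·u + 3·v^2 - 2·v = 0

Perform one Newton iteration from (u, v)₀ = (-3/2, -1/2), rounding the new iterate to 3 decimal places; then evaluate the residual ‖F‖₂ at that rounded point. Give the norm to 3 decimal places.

17.409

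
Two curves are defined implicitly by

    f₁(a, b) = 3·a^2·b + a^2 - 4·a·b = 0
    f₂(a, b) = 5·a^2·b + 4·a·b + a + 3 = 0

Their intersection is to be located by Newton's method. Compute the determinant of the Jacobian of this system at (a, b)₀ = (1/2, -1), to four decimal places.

-3.5000

J = [[6·a·b + 2·a - 4·b, 3·a^2 - 4·a], [10·a·b + 4·b + 1, 5·a^2 + 4·a]].
At the point, J = [[2.0000, -1.2500], [-8.0000, 3.2500]].
det J = -3.5000.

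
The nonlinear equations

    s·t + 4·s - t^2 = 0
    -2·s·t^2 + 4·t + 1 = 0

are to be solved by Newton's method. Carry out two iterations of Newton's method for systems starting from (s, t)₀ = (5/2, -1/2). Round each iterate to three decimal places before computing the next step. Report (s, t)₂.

(0.013, -0.247)

At (5/2, -1/2): F = (8.500, -2.250).
Jacobian J = [[t + 4, s - 2·t], [-2·t^2, -4·s·t + 4]].
At the point, J = [[3.500, 3.500], [-0.500, 9.000]] (det J = 33.250).
Solving J·Δ = −F gives Δ = (-2.538, 0.109).
Then the next iterate is (s, t)₁ = (-0.038, -0.391).
Round to (-0.038, -0.391) and repeat: F = (-0.29002, -0.55238), J = [[3.609, 0.744], [-0.30576, 3.94057]].
Δ = (0.051, 0.144), so (s, t)₂ = (0.013, -0.247).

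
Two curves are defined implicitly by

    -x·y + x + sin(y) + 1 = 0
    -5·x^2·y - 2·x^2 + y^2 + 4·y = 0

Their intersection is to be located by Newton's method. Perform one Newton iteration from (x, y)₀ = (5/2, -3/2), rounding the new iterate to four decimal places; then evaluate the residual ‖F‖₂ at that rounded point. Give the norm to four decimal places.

At (5/2, -3/2): F = (6.252505, 30.6250).
Jacobian J = [[-y + 1, -x + cos(y)], [-10·x·y - 4·x, -5·x^2 + 2·y + 4]].
At the point, J = [[2.5000, -2.429263], [27.5000, -30.2500]] (det J = -8.820273).
Solving J·Δ = −F gives Δ = (-13.0089, -10.8139).
Then the next iterate is (x, y)₁ = (-10.5089, -12.3139).
Re-evaluating at (-10.5089, -12.3139): F = (-138.664647, 6681.052166), so ‖F‖₂ = 6682.4910.

6682.4910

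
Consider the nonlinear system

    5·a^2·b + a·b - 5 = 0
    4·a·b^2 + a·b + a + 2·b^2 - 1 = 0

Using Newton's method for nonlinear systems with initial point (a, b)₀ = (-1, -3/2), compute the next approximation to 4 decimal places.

(0.0448, -2.2761)

At (-1, -3/2): F = (-11.0000, -5.0000).
Jacobian J = [[10·a·b + b, 5·a^2 + a], [4·b^2 + b + 1, 8·a·b + a + 4·b]].
At the point, J = [[13.5000, 4.0000], [8.5000, 5.0000]] (det J = 33.5000).
Solving J·Δ = −F gives Δ = (1.0448, -0.7761).
Then the next iterate is (a, b)₁ = (0.0448, -2.2761).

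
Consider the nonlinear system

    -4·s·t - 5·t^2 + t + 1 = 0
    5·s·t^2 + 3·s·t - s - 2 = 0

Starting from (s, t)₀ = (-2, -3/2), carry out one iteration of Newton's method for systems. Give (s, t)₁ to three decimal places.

At (-2, -3/2): F = (-23.750, -13.500).
Jacobian J = [[-4·t, -4·s - 10·t + 1], [5·t^2 + 3·t - 1, 10·s·t + 3·s]].
At the point, J = [[6.000, 24.000], [5.750, 24.000]] (det J = 6.000).
Solving J·Δ = −F gives Δ = (41.000, -9.260).
Then the next iterate is (s, t)₁ = (39.000, -10.760).

(39.000, -10.760)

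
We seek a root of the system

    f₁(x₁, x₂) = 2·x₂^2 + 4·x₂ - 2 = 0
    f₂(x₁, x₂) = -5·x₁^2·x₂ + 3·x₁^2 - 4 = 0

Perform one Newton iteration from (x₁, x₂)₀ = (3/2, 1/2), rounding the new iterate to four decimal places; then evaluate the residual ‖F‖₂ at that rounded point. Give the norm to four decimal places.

At (3/2, 1/2): F = (0.5000, -2.8750).
Jacobian J = [[0, 4·x₂ + 4], [-10·x₁·x₂ + 6·x₁, -5·x₁^2]].
At the point, J = [[0.0000, 6.0000], [1.5000, -11.2500]] (det J = -9.0000).
Solving J·Δ = −F gives Δ = (1.2917, -0.0833).
Then the next iterate is (x₁, x₂)₁ = (2.7917, 0.4167).
Re-evaluating at (2.7917, 0.4167): F = (0.014078, 3.142824), so ‖F‖₂ = 3.1429.

3.1429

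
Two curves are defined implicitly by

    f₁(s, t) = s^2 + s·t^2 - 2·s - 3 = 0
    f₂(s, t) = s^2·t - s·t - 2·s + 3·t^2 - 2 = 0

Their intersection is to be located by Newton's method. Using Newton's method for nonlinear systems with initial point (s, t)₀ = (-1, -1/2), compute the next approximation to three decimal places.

(-1.118, -0.691)

At (-1, -1/2): F = (-0.250, -0.250).
Jacobian J = [[2·s + t^2 - 2, 2·s·t], [2·s·t - t - 2, s^2 - s + 6·t]].
At the point, J = [[-3.750, 1.000], [-0.500, -1.000]] (det J = 4.250).
Solving J·Δ = −F gives Δ = (-0.118, -0.191).
Then the next iterate is (s, t)₁ = (-1.118, -0.691).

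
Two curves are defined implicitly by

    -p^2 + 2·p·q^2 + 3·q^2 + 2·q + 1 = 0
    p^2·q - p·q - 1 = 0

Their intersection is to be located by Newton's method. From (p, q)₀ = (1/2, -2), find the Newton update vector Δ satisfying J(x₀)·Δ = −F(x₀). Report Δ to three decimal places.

(-5.821, -2.000)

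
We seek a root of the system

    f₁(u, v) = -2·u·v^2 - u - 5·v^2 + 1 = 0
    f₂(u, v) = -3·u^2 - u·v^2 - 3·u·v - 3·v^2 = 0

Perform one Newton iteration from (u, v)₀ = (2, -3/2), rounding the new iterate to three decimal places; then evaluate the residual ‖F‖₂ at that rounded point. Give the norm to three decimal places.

At (2, -3/2): F = (-21.250, -14.250).
Jacobian J = [[-2·v^2 - 1, -4·u·v - 10·v], [-6·u - v^2 - 3·v, -2·u·v - 3·u - 6·v]].
At the point, J = [[-5.500, 27.000], [-9.750, 9.000]] (det J = 213.750).
Solving J·Δ = −F gives Δ = (-0.905, 0.603).
Then the next iterate is (u, v)₁ = (1.095, -0.897).
Re-evaluating at (1.095, -0.897): F = (-5.88014, -3.94530), so ‖F‖₂ = 7.081.

7.081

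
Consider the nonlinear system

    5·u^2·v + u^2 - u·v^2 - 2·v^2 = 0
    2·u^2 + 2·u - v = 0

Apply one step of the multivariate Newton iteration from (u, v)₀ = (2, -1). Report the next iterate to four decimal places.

(0.6920, -1.0798)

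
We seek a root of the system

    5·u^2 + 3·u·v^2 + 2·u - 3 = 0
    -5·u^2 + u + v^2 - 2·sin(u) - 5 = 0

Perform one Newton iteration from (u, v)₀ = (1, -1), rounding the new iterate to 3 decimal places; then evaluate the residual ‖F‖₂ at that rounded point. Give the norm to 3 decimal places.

At (1, -1): F = (7.000, -9.68294).
Jacobian J = [[10·u + 3·v^2 + 2, 6·u·v], [-10·u - 2·cos(u) + 1, 2·v]].
At the point, J = [[15.000, -6.000], [-10.08060, -2.000]] (det J = -90.48363).
Solving J·Δ = −F gives Δ = (-0.797, -0.825).
Then the next iterate is (u, v)₁ = (0.203, -1.825).
Re-evaluating at (0.203, -1.825): F = (-0.35960, -2.07564), so ‖F‖₂ = 2.107.

2.107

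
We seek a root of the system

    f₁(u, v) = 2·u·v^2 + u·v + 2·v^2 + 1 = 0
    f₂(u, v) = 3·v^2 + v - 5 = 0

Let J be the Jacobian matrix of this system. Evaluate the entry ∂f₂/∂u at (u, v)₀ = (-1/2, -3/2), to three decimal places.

0.000

∂f₂/∂u = 0.
At (-1/2, -3/2) this is 0.000.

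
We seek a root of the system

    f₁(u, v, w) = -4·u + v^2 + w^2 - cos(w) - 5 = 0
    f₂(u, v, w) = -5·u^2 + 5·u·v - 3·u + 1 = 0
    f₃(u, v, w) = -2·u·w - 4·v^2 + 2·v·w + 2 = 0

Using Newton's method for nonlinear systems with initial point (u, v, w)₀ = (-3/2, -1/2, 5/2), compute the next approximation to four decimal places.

(-1.5651, -0.8491, 0.9084)

At (-3/2, -1/2, 5/2): F = (8.301144, -2.0000, 6.0000).
Jacobian J = [[-4, 2·v, 2·w + sin(w)], [-10·u + 5·v - 3, 5·u, 0], [-2·w, -8·v + 2·w, -2·u + 2·v]].
At the point, J = [[-4.0000, -1.0000, 5.598472], [9.5000, -7.5000, 0.0000], [-5.0000, 9.0000, 2.0000]] (det J = 347.726663).
Solving J·Δ = −F gives Δ = (-0.0651, -0.3491, -1.5916).
Then the next iterate is (u, v, w)₁ = (-1.5651, -0.8491, 0.9084).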